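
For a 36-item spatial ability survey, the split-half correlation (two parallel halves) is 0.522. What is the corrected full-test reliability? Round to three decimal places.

0.686

r_full = 2r_hh / (1 + r_hh) = 2 × 0.522 / (1 + 0.522)
       = 1.0440 / 1.5220 = 0.6859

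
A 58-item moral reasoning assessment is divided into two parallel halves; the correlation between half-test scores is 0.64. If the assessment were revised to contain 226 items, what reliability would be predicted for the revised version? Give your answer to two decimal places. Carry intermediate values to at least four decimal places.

First correct the split-half correlation to full-test reliability: r_full = 2 × 0.64 / (1 + 0.64) ≈ 0.7805
Length factor from 58 to 226 items: n = 226/58 = 3.8966
r_new = n·r_full / (1 + (n − 1)·r_full) = 3.0413 / 3.2608 ≈ 0.9327

0.93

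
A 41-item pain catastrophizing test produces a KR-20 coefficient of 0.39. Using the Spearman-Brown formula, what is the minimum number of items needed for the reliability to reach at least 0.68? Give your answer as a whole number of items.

Rearranging the Spearman-Brown formula for n,
n = r*(1 − r) / [ r (1 − r*) ]
n = [0.68 × 0.61] / [0.39 × 0.32]
  = 0.4148 / 0.1248 = 3.3237
So the test needs 3.3237 × 41 ≈ 136.27 items; rounding up, 137.

137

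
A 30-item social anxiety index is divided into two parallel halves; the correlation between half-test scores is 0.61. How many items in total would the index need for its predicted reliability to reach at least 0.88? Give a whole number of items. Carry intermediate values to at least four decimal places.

71

r_full = 2(0.61)/(1 + 0.61) = 0.7578
n = r_tgt(1 − r_full) / [r_full(1 − r_tgt)] = 0.88 × 0.2422 / (0.7578 × 0.12) ≈ 2.3438
Items = 2.3438 × 30 ≈ 70.31 → 71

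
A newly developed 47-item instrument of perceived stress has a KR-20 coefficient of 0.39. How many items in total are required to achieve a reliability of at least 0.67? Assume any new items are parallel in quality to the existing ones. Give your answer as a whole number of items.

150

n = 0.67 × (1 − 0.39) / [ 0.39 × (1 − 0.67) ]
n = 0.4087 / 0.1287 ≈ 3.1756
Items needed = n × 47 = 3.1756 × 47 ≈ 149.25 → round up to 150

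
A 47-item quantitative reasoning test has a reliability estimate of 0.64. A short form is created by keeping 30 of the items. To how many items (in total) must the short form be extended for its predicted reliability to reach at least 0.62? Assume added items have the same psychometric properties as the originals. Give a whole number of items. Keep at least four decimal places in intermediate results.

Short-form reliability: n = 30/47 = 0.6383; r_30 = n·r/(1+(n−1)r) ≈ 0.5316
Then solve for n' with r_old = 0.5316, r_target = 0.62: n' = 0.62(1 − 0.5316)/[0.5316(1 − 0.62)] = 1.4376
Items = 1.4376 × 30 ≈ 43.13 → 44

44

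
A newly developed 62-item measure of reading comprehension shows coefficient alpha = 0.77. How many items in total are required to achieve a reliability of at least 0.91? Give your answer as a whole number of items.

188

n = 0.91(1 − 0.77) / [0.77(1 − 0.91)]
n = 0.2093 / 0.0693 ≈ 3.0202
3.0202 × 62 = 187.25 → 188 items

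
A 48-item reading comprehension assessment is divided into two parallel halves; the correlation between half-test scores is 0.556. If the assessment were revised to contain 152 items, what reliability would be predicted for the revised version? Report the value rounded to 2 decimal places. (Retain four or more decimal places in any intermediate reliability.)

Full-test reliability from the split-half r: r_full = 2(0.556)/(1 + 0.556) = 0.7147
Then adjust to 152 items: n = 152/48 = 3.1667
r_new = n·r_full / (1 + (n − 1)·r_full) = 2.2632 / 2.5485 ≈ 0.8881

0.89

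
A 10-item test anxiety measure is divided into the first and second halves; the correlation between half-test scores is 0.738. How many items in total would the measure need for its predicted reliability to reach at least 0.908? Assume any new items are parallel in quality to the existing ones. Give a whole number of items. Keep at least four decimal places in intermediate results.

Corrected full-test reliability: r_full = 2 × 0.738 / (1 + 0.738) ≈ 0.8493
n = r_tgt(1 − r_full) / [r_full(1 − r_tgt)] = 0.908 × 0.1507 / (0.8493 × 0.092) ≈ 1.7513
Items = 1.7513 × 10 ≈ 17.51 → 18

18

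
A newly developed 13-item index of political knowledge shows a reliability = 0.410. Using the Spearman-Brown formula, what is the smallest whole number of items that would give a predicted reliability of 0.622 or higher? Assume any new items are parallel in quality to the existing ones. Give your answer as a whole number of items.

31

Invert Spearman-Brown to solve for n:
n = r_target (1 − r_old) / [ r_old (1 − r_target) ]
n = [0.622 × 0.590] / [0.410 × 0.378]
n = 0.366980 / 0.154980 ≈ 2.3679
Items needed = n × 13 = 2.3679 × 13 ≈ 30.78 → round up to 31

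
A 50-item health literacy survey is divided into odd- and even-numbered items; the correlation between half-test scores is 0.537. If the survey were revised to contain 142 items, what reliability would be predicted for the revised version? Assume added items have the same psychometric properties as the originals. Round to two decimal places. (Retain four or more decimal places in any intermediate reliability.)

First correct the split-half correlation to full-test reliability: r_full = 2 × 0.537 / (1 + 0.537) ≈ 0.6988
Length factor from 50 to 142 items: n = 142/50 = 2.8400
r_new = n·r_full / (1 + (n − 1)·r_full) = 1.9846 / 2.2858 ≈ 0.8682

0.87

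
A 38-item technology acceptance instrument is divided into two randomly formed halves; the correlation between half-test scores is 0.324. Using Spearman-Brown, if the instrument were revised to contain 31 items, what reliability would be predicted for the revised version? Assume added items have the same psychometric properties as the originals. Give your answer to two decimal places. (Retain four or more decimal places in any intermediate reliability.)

0.44

Spearman-Brown correction (n = 2): r_full = 2·0.324/(1 + 0.324) = 0.4894
Length factor from 38 to 31 items: n = 31/38 = 0.8158
r_new = n·r_full / (1 + (n − 1)·r_full) = 0.3993 / 0.9099 ≈ 0.4388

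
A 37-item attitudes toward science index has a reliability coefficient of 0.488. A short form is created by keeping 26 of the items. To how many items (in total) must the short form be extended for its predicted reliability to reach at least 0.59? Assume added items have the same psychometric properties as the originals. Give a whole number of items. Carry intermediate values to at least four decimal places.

56

Short-form reliability: n = 26/37 = 0.7027; r_26 = n·r/(1+(n−1)r) ≈ 0.4011
Then solve for n' with r_old = 0.4011, r_target = 0.59: n' = 0.59(1 − 0.4011)/[0.4011(1 − 0.59)] = 2.1487
Items = 2.1487 × 26 ≈ 55.87 → 56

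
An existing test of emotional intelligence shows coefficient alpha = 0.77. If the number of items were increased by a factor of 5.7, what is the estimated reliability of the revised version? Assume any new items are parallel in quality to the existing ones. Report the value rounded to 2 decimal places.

0.95

By Spearman-Brown, r_new = n r / (1 + (n − 1) r).
r_new = (5.7 × 0.77) / (1 + (5.7 − 1) × 0.77)
r_new = 4.3890 / 4.6190 ≈ 0.9502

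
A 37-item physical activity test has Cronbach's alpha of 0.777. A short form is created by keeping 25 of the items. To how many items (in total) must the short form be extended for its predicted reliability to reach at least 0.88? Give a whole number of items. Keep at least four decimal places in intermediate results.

78

First, r for the 25-item form: n = 25/37 = 0.6757, so r_25 = 0.6757·0.777/(1 + (0.6757 − 1)·0.777) = 0.7019
Then solve for n' with r_old = 0.7019, r_target = 0.88: n' = 0.88(1 − 0.7019)/[0.7019(1 − 0.88)] = 3.1145
Items = 3.1145 × 25 ≈ 77.86 → 78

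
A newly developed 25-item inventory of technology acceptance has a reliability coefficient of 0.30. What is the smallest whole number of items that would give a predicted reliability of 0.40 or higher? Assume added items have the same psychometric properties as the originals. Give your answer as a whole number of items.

39

n = 0.40 × (1 − 0.30) / [ 0.30 × (1 − 0.40) ]
  = 0.2800 / 0.1800 = 1.5556
1.5556 × 25 = 38.89 → 39 items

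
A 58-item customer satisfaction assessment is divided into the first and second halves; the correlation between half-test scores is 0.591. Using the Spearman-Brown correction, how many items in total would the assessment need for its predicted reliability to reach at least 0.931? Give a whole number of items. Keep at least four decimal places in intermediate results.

r_full = 2(0.591)/(1 + 0.591) = 0.7429
n = r_tgt(1 − r_full) / [r_full(1 − r_tgt)] = 0.931 × 0.2571 / (0.7429 × 0.069) ≈ 4.6695
Required items = 4.6695 × 58 = 270.83, so 271 items.

271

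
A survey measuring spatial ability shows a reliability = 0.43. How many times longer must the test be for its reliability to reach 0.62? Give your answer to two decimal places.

n = [0.62 × 0.57] / [0.43 × 0.38]
n = 0.3534 / 0.1634 ≈ 2.1628

2.16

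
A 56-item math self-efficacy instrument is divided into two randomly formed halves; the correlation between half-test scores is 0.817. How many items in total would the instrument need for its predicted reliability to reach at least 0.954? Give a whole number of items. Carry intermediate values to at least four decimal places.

Corrected full-test reliability: r_full = 2 × 0.817 / (1 + 0.817) ≈ 0.8993
Solve Spearman-Brown for n: n = 0.954(1 − 0.8993) / [0.8993(1 − 0.954)] = 2.3223
Items = 2.3223 × 56 ≈ 130.05 → 131

131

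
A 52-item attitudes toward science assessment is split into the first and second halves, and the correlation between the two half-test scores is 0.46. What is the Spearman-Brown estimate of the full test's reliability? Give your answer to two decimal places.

Apply the Spearman-Brown correction with n = 2:
r_full = 2r_hh / (1 + r_hh) = 2 × 0.46 / (1 + 0.46)
r_full = 0.9200 / 1.4600 ≈ 0.6301

0.63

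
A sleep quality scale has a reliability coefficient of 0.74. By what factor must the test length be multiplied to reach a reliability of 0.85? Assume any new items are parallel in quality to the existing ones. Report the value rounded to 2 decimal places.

1.99

n = 0.85 × (1 − 0.74) / [ 0.74 × (1 − 0.85) ]
n = 0.2210 / 0.1110 ≈ 1.9910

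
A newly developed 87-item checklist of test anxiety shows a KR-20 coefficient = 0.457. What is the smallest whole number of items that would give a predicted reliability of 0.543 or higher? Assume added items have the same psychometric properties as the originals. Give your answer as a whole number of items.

n = [0.543 × 0.543] / [0.457 × 0.457]
n = 0.294849 / 0.208849 ≈ 1.4118
1.4118 × 87 = 122.83 → 123 items

123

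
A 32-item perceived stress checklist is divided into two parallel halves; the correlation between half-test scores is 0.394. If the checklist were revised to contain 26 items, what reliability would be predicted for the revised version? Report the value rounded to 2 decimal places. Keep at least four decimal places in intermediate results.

First correct the split-half correlation to full-test reliability: r_full = 2 × 0.394 / (1 + 0.394) ≈ 0.5653
Then adjust to 26 items: n = 26/32 = 0.8125
r_new = n·r_full / (1 + (n − 1)·r_full) = 0.4593 / 0.8940 ≈ 0.5138

0.51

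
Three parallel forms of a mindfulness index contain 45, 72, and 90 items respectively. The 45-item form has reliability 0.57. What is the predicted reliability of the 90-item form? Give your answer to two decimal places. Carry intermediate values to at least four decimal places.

Only the ratio of lengths matters: n = 90/45 = 2.0000
r_{90} = n·r / (1 + (n − 1)·r) = 1.1400 / 1.5700 ≈ 0.7261

0.73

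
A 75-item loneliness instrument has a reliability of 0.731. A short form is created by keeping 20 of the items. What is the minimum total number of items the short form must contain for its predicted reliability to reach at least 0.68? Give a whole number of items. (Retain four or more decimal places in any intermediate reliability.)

First, r for the 20-item form: n = 20/75 = 0.2667, so r_20 = 0.2667·0.731/(1 + (0.2667 − 1)·0.731) = 0.4202
Length factor from the short form to reach 0.68: n' = 0.68(1 − 0.4202) / [0.4202(1 − 0.68)] ≈ 2.9321
Total items = 2.9321 × 20 = 58.64, rounded up to 59.

59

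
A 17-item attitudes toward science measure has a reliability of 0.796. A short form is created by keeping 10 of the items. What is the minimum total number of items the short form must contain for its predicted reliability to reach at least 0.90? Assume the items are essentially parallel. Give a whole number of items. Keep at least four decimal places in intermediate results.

40

First, r for the 10-item form: n = 10/17 = 0.5882, so r_10 = 0.5882·0.796/(1 + (0.5882 − 1)·0.796) = 0.6965
Length factor from the short form to reach 0.90: n' = 0.90(1 − 0.6965) / [0.6965(1 − 0.90)] ≈ 3.9218
Items = 3.9218 × 10 ≈ 39.22 → 40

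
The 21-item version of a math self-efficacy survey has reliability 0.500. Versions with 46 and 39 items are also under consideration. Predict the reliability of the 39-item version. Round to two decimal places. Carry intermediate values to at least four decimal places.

The 46-item form is not needed; work directly from the 21-item form with n = 39/21 = 1.8571.
r_{39} = n·r / (1 + (n − 1)·r) = 0.9285 / 1.4285 ≈ 0.6500

0.65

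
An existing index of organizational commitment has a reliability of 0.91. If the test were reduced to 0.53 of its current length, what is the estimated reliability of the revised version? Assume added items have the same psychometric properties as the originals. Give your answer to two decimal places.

0.84

Spearman-Brown: r_new = n·r / (1 + (n − 1)·r)
r_new = 0.53·0.91 / [1 + (0.53 − 1)·0.91]
r_new = 0.4823 / 0.5723 ≈ 0.8427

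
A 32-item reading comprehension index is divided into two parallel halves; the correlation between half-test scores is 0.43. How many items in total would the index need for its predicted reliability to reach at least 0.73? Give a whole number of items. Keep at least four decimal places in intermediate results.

58

r_full = 2(0.43)/(1 + 0.43) = 0.6014
Solve Spearman-Brown for n: n = 0.73(1 − 0.6014) / [0.6014(1 − 0.73)] = 1.7920
Items = 1.7920 × 32 ≈ 57.34 → 58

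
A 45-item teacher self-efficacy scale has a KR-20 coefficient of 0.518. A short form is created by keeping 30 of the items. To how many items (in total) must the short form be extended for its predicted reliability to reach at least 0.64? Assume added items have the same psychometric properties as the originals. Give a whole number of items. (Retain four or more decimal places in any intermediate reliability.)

First, r for the 30-item form: n = 30/45 = 0.6667, so r_30 = 0.6667·0.518/(1 + (0.6667 − 1)·0.518) = 0.4174
Length factor from the short form to reach 0.64: n' = 0.64(1 − 0.4174) / [0.4174(1 − 0.64)] ≈ 2.4814
Items = 2.4814 × 30 ≈ 74.44 → 75

75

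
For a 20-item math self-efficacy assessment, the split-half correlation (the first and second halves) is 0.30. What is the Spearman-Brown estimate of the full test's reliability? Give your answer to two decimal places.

The full test is twice the length of either half (n = 2).
r_full = 2r_hh / (1 + r_hh) = 2 × 0.30 / (1 + 0.30)
       = 0.6000 / 1.3000 = 0.4615

0.46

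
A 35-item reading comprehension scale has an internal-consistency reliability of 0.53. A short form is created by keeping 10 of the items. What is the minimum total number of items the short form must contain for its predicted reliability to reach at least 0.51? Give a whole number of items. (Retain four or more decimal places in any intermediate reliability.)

Short-form reliability: n = 10/35 = 0.2857; r_10 = n·r/(1+(n−1)r) ≈ 0.2437
Length factor from the short form to reach 0.51: n' = 0.51(1 − 0.2437) / [0.2437(1 − 0.51)] ≈ 3.2301
Items = 3.2301 × 10 ≈ 32.30 → 33

33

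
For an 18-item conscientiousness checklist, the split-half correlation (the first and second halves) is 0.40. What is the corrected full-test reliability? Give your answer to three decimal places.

Apply the Spearman-Brown correction with n = 2:
r_full = 2(0.40) / (1 + 0.40)
       = 0.8000 / 1.4000 = 0.5714

0.571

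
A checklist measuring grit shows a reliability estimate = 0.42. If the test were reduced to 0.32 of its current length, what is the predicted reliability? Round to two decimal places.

0.19

r_new = (0.32 × 0.42) / (1 + (0.32 − 1) × 0.42)
     = 0.1344 / 0.7144 = 0.1881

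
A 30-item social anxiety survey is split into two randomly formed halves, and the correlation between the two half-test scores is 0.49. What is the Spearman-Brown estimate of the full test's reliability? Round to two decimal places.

Apply the Spearman-Brown correction with n = 2:
r_full = 2(0.49) / (1 + 0.49)
r_full = 0.9800 / 1.4900 ≈ 0.6577

0.66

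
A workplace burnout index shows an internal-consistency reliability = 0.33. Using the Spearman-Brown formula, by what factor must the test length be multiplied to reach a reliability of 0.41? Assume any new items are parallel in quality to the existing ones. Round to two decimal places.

Spearman-Brown solved for the length factor n:
n = r_target (1 − r_old) / [ r_old (1 − r_target) ]
n = [0.41 × 0.67] / [0.33 × 0.59]
  = 0.2747 / 0.1947 = 1.4109

1.41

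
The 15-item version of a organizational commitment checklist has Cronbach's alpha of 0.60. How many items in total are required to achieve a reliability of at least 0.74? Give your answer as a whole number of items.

29

n = 0.74 × (1 − 0.60) / [ 0.60 × (1 − 0.74) ]
n = 0.2960 / 0.1560 ≈ 1.8974
Items needed = n × 15 = 1.8974 × 15 ≈ 28.46 → round up to 29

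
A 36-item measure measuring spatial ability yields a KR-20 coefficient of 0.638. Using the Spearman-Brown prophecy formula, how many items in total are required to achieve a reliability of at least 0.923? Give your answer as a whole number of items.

245

Rearranging the Spearman-Brown formula for n,
n = r*(1 − r) / [ r (1 − r*) ]
n = 0.923(1 − 0.638) / [0.638(1 − 0.923)]
n = 0.334126 / 0.049126 ≈ 6.8014
6.8014 × 36 = 244.85 → 245 items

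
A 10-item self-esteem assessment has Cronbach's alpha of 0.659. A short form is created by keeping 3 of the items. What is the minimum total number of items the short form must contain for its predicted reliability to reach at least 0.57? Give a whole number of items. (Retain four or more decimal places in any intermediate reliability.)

7

First, r for the 3-item form: n = 3/10 = 0.3000, so r_3 = 0.3000·0.659/(1 + (0.3000 − 1)·0.659) = 0.3670
Length factor from the short form to reach 0.57: n' = 0.57(1 − 0.3670) / [0.3670(1 − 0.57)] ≈ 2.2864
Total items = 2.2864 × 3 = 6.86, rounded up to 7.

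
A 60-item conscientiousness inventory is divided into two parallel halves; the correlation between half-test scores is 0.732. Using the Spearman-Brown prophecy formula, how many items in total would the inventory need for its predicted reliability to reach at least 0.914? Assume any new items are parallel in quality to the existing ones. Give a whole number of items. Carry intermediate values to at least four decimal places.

117

Corrected full-test reliability: r_full = 2 × 0.732 / (1 + 0.732) ≈ 0.8453
Solve Spearman-Brown for n: n = 0.914(1 − 0.8453) / [0.8453(1 − 0.914)] = 1.9450
Items = 1.9450 × 60 ≈ 116.70 → 117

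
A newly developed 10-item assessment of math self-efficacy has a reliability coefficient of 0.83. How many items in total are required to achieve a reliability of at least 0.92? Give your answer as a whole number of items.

Invert Spearman-Brown to solve for n:
n = r_target (1 − r_old) / [ r_old (1 − r_target) ]
n = [0.92 × 0.17] / [0.83 × 0.08]
  = 0.1564 / 0.0664 = 2.3554
2.3554 × 10 = 23.55 → 24 items

24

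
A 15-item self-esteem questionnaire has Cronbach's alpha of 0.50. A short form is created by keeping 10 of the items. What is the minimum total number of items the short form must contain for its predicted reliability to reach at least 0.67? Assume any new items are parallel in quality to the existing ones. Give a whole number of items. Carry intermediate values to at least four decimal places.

31

First, r for the 10-item form: n = 10/15 = 0.6667, so r_10 = 0.6667·0.50/(1 + (0.6667 − 1)·0.50) = 0.4000
Then solve for n' with r_old = 0.4000, r_target = 0.67: n' = 0.67(1 − 0.4000)/[0.4000(1 − 0.67)] = 3.0455
Items = 3.0455 × 10 ≈ 30.46 → 31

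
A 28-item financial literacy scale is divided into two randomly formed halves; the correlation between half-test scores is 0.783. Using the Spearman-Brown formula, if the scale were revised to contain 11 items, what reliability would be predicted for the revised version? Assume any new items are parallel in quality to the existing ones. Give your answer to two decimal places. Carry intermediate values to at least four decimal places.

0.74

Spearman-Brown correction (n = 2): r_full = 2·0.783/(1 + 0.783) = 0.8783
Then adjust to 11 items: n = 11/28 = 0.3929
r_new = n·r_full / (1 + (n − 1)·r_full) = 0.3451 / 0.4668 ≈ 0.7393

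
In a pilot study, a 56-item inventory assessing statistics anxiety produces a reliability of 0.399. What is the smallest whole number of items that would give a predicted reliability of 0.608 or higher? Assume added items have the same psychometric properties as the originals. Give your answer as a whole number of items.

n = 0.608 × (1 − 0.399) / [ 0.399 × (1 − 0.608) ]
  = 0.365408 / 0.156408 = 2.3362
2.3362 × 56 = 130.83 → 131 items

131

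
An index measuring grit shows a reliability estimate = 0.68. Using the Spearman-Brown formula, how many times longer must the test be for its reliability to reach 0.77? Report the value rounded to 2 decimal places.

1.58

Invert Spearman-Brown to solve for n:
n = r*(1 − r) / [ r (1 − r*) ]
n = [0.77 × 0.32] / [0.68 × 0.23]
  = 0.2464 / 0.1564 = 1.5754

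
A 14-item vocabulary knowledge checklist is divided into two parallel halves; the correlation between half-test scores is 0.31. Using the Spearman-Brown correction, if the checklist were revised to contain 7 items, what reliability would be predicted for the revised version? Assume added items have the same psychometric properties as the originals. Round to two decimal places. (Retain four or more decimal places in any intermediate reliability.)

Spearman-Brown correction (n = 2): r_full = 2·0.31/(1 + 0.31) = 0.4733
Length factor from 14 to 7 items: n = 7/14 = 0.5000
r_new = n·r_full / (1 + (n − 1)·r_full) = 0.2366 / 0.7633 ≈ 0.3100

0.31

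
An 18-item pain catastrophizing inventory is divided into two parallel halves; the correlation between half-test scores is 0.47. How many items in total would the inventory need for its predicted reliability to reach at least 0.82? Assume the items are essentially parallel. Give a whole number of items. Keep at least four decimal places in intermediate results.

47

Corrected full-test reliability: r_full = 2 × 0.47 / (1 + 0.47) ≈ 0.6395
n = r_tgt(1 − r_full) / [r_full(1 − r_tgt)] = 0.82 × 0.3605 / (0.6395 × 0.18) ≈ 2.5681
Items = 2.5681 × 18 ≈ 46.23 → 47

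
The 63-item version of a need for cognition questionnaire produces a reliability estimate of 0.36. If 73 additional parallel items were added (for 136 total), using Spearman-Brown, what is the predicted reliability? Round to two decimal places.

0.55

The new length is 136/63 = 2.1587 times the old.
r_new = 2.1587·0.36 / [1 + (2.1587 − 1)·0.36]
     = 0.7771 / 1.4171 = 0.5484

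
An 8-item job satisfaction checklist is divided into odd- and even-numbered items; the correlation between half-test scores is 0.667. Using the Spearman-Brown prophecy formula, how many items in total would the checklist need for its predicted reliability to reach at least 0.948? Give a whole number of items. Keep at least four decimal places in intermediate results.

Corrected full-test reliability: r_full = 2 × 0.667 / (1 + 0.667) ≈ 0.8002
Solve Spearman-Brown for n: n = 0.948(1 − 0.8002) / [0.8002(1 − 0.948)] = 4.5520
Items = 4.5520 × 8 ≈ 36.42 → 37

37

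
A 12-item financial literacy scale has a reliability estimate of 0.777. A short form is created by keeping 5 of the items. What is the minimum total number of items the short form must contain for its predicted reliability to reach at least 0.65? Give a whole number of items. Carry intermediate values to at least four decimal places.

7

First, r for the 5-item form: n = 5/12 = 0.4167, so r_5 = 0.4167·0.777/(1 + (0.4167 − 1)·0.777) = 0.5922
Length factor from the short form to reach 0.65: n' = 0.65(1 − 0.5922) / [0.5922(1 − 0.65)] ≈ 1.2789
Items = 1.2789 × 5 ≈ 6.39 → 7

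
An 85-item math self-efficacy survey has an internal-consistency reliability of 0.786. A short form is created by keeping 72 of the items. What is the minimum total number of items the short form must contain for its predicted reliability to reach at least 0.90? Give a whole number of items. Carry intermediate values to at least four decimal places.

209

Short-form reliability: n = 72/85 = 0.8471; r_72 = n·r/(1+(n−1)r) ≈ 0.7568
Then solve for n' with r_old = 0.7568, r_target = 0.90: n' = 0.90(1 − 0.7568)/[0.7568(1 − 0.90)] = 2.8922
Items = 2.8922 × 72 ≈ 208.24 → 209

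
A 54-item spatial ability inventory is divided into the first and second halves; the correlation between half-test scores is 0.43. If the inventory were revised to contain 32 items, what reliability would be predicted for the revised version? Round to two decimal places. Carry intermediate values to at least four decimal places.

0.47

First correct the split-half correlation to full-test reliability: r_full = 2 × 0.43 / (1 + 0.43) ≈ 0.6014
Then adjust to 32 items: n = 32/54 = 0.5926
r_new = n·r_full / (1 + (n − 1)·r_full) = 0.3564 / 0.7550 ≈ 0.4721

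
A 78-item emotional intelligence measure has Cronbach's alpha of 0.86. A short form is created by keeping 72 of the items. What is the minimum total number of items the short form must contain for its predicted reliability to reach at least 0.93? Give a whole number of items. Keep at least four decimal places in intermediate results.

Short-form reliability: n = 72/78 = 0.9231; r_72 = n·r/(1+(n−1)r) ≈ 0.8501
Length factor from the short form to reach 0.93: n' = 0.93(1 − 0.8501) / [0.8501(1 − 0.93)] ≈ 2.3427
Total items = 2.3427 × 72 = 168.67, rounded up to 169.

169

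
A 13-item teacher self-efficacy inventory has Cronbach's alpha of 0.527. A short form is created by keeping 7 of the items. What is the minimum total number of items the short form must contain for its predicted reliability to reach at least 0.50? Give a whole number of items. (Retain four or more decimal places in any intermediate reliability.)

Short-form reliability: n = 7/13 = 0.5385; r_7 = n·r/(1+(n−1)r) ≈ 0.3750
Then solve for n' with r_old = 0.3750, r_target = 0.50: n' = 0.50(1 − 0.3750)/[0.3750(1 − 0.50)] = 1.6667
Total items = 1.6667 × 7 = 11.67, rounded up to 12.

12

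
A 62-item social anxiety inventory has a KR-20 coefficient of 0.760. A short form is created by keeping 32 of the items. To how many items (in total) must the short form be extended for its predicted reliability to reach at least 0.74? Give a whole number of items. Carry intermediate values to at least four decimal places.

Short-form reliability: n = 32/62 = 0.5161; r_32 = n·r/(1+(n−1)r) ≈ 0.6204
Then solve for n' with r_old = 0.6204, r_target = 0.74: n' = 0.74(1 − 0.6204)/[0.6204(1 − 0.74)] = 1.7415
Items = 1.7415 × 32 ≈ 55.73 → 56

56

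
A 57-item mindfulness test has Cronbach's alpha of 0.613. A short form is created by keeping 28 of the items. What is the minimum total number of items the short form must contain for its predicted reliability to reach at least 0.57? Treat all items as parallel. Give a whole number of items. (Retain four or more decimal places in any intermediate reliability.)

48

First, r for the 28-item form: n = 28/57 = 0.4912, so r_28 = 0.4912·0.613/(1 + (0.4912 − 1)·0.613) = 0.4376
Then solve for n' with r_old = 0.4376, r_target = 0.57: n' = 0.57(1 − 0.4376)/[0.4376(1 − 0.57)] = 1.7036
Total items = 1.7036 × 28 = 47.70, rounded up to 48.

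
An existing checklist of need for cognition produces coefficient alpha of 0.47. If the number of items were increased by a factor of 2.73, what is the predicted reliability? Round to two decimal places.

0.71

Apply the Spearman-Brown prophecy formula, r' = nr / [1 + (n − 1)r]:
r_new = (2.73 × 0.47) / (1 + (2.73 − 1) × 0.47)
r_new = 1.2831 / 1.8131 ≈ 0.7077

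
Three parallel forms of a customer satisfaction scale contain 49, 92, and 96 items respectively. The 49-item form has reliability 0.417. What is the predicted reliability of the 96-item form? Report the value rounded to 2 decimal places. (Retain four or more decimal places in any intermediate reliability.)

Only the ratio of lengths matters: n = 96/49 = 1.9592
r_{96} = n·r / (1 + (n − 1)·r) = 0.8170 / 1.4000 ≈ 0.5836

0.58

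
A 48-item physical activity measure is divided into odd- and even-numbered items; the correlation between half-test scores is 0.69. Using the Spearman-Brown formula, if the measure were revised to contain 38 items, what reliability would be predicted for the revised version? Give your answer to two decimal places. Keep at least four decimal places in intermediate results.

0.78

Spearman-Brown correction (n = 2): r_full = 2·0.69/(1 + 0.69) = 0.8166
Then adjust to 38 items: n = 38/48 = 0.7917
r_new = n·r_full / (1 + (n − 1)·r_full) = 0.6465 / 0.8299 ≈ 0.7790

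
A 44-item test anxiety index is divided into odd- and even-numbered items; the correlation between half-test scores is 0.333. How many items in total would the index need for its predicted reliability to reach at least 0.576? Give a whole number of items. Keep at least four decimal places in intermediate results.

60

r_full = 2(0.333)/(1 + 0.333) = 0.4996
n = r_tgt(1 − r_full) / [r_full(1 − r_tgt)] = 0.576 × 0.5004 / (0.4996 × 0.424) ≈ 1.3607
Items = 1.3607 × 44 ≈ 59.87 → 60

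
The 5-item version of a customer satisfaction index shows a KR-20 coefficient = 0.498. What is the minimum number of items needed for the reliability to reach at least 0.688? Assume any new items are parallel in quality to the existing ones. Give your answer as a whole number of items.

Spearman-Brown solved for the length factor n:
n = r*(1 − r) / [ r (1 − r*) ]
n = 0.688(1 − 0.498) / [0.498(1 − 0.688)]
n = 0.345376 / 0.155376 ≈ 2.2228
So the test needs 2.2228 × 5 ≈ 11.11 items; rounding up, 12.

12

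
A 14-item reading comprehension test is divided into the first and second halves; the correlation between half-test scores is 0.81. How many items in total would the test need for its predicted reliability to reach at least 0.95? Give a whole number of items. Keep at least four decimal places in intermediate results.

32

r_full = 2(0.81)/(1 + 0.81) = 0.8950
Solve Spearman-Brown for n: n = 0.95(1 − 0.8950) / [0.8950(1 − 0.95)] = 2.2291
Required items = 2.2291 × 14 = 31.21, so 32 items.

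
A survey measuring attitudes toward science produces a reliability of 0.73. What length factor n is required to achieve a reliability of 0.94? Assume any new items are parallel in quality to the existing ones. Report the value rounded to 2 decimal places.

5.79

n = 0.94 × (1 − 0.73) / [ 0.73 × (1 − 0.94) ]
n = 0.2538 / 0.0438 ≈ 5.7945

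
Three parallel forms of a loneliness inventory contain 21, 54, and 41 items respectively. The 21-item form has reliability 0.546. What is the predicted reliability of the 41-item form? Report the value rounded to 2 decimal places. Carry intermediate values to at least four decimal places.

0.70

The 54-item form is not needed; work directly from the 21-item form with n = 41/21 = 1.9524.
r_{41} = n·r / (1 + (n − 1)·r) = 1.0660 / 1.5200 ≈ 0.7013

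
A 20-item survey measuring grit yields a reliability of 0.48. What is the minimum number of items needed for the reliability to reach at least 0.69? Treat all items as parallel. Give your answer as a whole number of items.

n = [0.69 × 0.52] / [0.48 × 0.31]
n = 0.3588 / 0.1488 ≈ 2.4113
2.4113 × 20 = 48.23 → 49 items

49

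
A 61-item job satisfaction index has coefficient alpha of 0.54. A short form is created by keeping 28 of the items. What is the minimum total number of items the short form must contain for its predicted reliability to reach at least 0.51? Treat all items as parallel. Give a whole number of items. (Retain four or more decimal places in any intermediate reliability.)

First, r for the 28-item form: n = 28/61 = 0.4590, so r_28 = 0.4590·0.54/(1 + (0.4590 − 1)·0.54) = 0.3502
Length factor from the short form to reach 0.51: n' = 0.51(1 − 0.3502) / [0.3502(1 − 0.51)] ≈ 1.9312
Total items = 1.9312 × 28 = 54.07, rounded up to 55.

55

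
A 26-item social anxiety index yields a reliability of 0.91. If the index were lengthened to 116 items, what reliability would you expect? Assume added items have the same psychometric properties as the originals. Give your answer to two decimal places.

Length ratio n = 116/26 = 4.4615
Spearman-Brown: r_new = n·r / (1 + (n − 1)·r)
r_new = (4.4615 × 0.91) / (1 + (4.4615 − 1) × 0.91)
r_new = 4.0600 / 4.1500 ≈ 0.9783

0.98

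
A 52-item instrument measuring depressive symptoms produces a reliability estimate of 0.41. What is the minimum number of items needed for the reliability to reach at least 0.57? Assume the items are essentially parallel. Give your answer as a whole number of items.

Invert Spearman-Brown to solve for n:
n = r*(1 − r) / [ r (1 − r*) ]
n = [0.57 × 0.59] / [0.41 × 0.43]
  = 0.3363 / 0.1763 = 1.9075
So the test needs 1.9075 × 52 ≈ 99.19 items; rounding up, 100.

100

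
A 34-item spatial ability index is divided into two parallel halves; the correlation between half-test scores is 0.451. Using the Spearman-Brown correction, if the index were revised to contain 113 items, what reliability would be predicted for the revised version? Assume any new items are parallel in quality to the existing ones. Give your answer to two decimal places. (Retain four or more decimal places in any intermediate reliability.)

Spearman-Brown correction (n = 2): r_full = 2·0.451/(1 + 0.451) = 0.6216
Then adjust to 113 items: n = 113/34 = 3.3235
r_new = n·r_full / (1 + (n − 1)·r_full) = 2.0659 / 2.4443 ≈ 0.8452

0.85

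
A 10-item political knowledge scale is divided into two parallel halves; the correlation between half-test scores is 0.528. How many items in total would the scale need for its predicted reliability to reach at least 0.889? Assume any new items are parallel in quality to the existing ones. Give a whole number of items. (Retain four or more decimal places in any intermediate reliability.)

r_full = 2(0.528)/(1 + 0.528) = 0.6911
Solve Spearman-Brown for n: n = 0.889(1 − 0.6911) / [0.6911(1 − 0.889)] = 3.5798
Items = 3.5798 × 10 ≈ 35.80 → 36

36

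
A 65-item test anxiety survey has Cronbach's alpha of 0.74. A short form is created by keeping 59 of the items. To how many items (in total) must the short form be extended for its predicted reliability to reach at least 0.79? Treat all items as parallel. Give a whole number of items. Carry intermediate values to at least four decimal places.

86

First, r for the 59-item form: n = 59/65 = 0.9077, so r_59 = 0.9077·0.74/(1 + (0.9077 − 1)·0.74) = 0.7209
Then solve for n' with r_old = 0.7209, r_target = 0.79: n' = 0.79(1 − 0.7209)/[0.7209(1 − 0.79)] = 1.4564
Items = 1.4564 × 59 ≈ 85.93 → 86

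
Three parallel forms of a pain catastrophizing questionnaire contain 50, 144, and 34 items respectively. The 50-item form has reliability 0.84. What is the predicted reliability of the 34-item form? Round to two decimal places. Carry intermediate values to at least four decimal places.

Only the ratio of lengths matters: n = 34/50 = 0.6800
r_{34} = n·r / (1 + (n − 1)·r) = 0.5712 / 0.7312 ≈ 0.7812

0.78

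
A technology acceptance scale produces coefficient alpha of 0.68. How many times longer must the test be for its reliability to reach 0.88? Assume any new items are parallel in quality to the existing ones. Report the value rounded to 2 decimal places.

3.45

n = 0.88(1 − 0.68) / [0.68(1 − 0.88)]
  = 0.2816 / 0.0816 = 3.4510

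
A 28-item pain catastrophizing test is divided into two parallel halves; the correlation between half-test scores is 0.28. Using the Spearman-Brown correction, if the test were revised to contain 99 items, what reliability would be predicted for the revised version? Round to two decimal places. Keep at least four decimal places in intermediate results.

0.73

Spearman-Brown correction (n = 2): r_full = 2·0.28/(1 + 0.28) = 0.4375
Length factor from 28 to 99 items: n = 99/28 = 3.5357
r_new = n·r_full / (1 + (n − 1)·r_full) = 1.5469 / 2.1094 ≈ 0.7333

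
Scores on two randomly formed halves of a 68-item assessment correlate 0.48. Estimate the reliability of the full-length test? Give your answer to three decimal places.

r_full = 2(0.48) / (1 + 0.48)
r_full = 0.9600 / 1.4800 ≈ 0.6486

0.649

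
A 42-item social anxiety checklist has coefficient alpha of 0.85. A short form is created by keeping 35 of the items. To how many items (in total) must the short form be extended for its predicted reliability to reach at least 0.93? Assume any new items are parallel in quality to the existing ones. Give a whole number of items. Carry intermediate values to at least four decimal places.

Short-form reliability: n = 35/42 = 0.8333; r_35 = n·r/(1+(n−1)r) ≈ 0.8252
Length factor from the short form to reach 0.93: n' = 0.93(1 − 0.8252) / [0.8252(1 − 0.93)] ≈ 2.8143
Total items = 2.8143 × 35 = 98.50, rounded up to 99.

99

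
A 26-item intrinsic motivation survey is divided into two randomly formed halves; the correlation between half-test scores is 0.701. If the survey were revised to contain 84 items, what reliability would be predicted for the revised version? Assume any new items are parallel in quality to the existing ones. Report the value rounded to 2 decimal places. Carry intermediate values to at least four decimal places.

0.94

First correct the split-half correlation to full-test reliability: r_full = 2 × 0.701 / (1 + 0.701) ≈ 0.8242
Then adjust to 84 items: n = 84/26 = 3.2308
r_new = n·r_full / (1 + (n − 1)·r_full) = 2.6628 / 2.8386 ≈ 0.9381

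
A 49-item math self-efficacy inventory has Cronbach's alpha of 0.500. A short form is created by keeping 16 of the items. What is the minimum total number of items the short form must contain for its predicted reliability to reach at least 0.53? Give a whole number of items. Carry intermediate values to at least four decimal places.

56

First, r for the 16-item form: n = 16/49 = 0.3265, so r_16 = 0.3265·0.500/(1 + (0.3265 − 1)·0.500) = 0.2461
Length factor from the short form to reach 0.53: n' = 0.53(1 − 0.2461) / [0.2461(1 − 0.53)] ≈ 3.4545
Total items = 3.4545 × 16 = 55.27, rounded up to 56.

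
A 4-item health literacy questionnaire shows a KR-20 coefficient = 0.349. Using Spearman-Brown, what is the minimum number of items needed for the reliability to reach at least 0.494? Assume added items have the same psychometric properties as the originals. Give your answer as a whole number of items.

8

n = 0.494 × (1 − 0.349) / [ 0.349 × (1 − 0.494) ]
  = 0.321594 / 0.176594 = 1.8211
Items needed = n × 4 = 1.8211 × 4 ≈ 7.28 → round up to 8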